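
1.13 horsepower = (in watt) 842.6. Check: 1 horsepower = 745.69987 W, so 1.13 horsepower = 1.13 * 745.69987 = 842.64085 W. 842.64085 W = 842.64085 watt ≈ 842.6 watt (4 s.f.).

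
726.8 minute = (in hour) 1 minute = 60 s, so 726.8 minute = 726.8 * 60 = 43608 s. 1 hour = 3600 s, so 43608 s = 43608 / 3600 = 12.113333 hour ≈ 12.11 hour (4 s.f.). Final answer: 12.11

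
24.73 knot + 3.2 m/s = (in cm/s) 1592. Check: 1 knot = 0.51444444 m/s, so 24.73 knot = 24.73 * 0.51444444 = 12.722211 m/s. 3.2 m/s is already in m/s. Sum: 12.722211 + 3.2 = 15.922211 m/s. 1 cm/s = 0.01 m/s, so 15.922211 m/s = 15.922211 / 0.01 = 1592.2211 cm/s ≈ 1592 cm/s (4 s.f.).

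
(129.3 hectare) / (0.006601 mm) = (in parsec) 6.348e-06. Check: 1 hectare = 10000 m^2, so 129.3 hectare = 129.3 * 10000 = 1293000 m^2. 1 mm = 0.001 m, so 0.006601 mm = 0.006601 * 0.001 = 6.601e-06 m. Combine: 1293000 m^2 / 6.601e-06 m = 1.9587941e+11 m. 1 parsec = 3.0856776e+16 m, so 1.9587941e+11 m = 1.9587941e+11 / 3.0856776e+16 = 6.3480194e-06 parsec ≈ 6.348e-06 parsec (4 s.f.).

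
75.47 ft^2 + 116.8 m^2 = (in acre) 0.03059. Check: 1 ft^2 = 0.09290304 m^2, so 75.47 ft^2 = 75.47 * 0.09290304 = 7.0113924 m^2. 116.8 m^2 is already in m^2. Sum: 7.0113924 + 116.8 = 123.81139 m^2. 1 acre = 4046.8564 m^2, so 123.81139 m^2 = 123.81139 / 4046.8564 = 0.030594461 acre ≈ 0.03059 acre (4 s.f.).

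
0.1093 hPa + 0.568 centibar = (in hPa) 1 hPa = 100 Pa, so 0.1093 hPa = 0.1093 * 100 = 10.93 Pa. 1 centibar = 1000 Pa, so 0.568 centibar = 0.568 * 1000 = 568 Pa. Sum: 10.93 + 568 = 578.93 Pa. 1 hPa = 100 Pa, so 578.93 Pa = 578.93 / 100 = 5.7893 hPa ≈ 5.789 hPa (4 s.f.). Final answer: 5.789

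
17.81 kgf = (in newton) 174.7. Check: 1 kgf = 9.80665 N, so 17.81 kgf = 17.81 * 9.80665 = 174.65644 N. 174.65644 N = 174.65644 newton ≈ 174.7 newton (4 s.f.).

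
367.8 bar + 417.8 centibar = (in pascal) 1 bar = 100000 Pa, so 367.8 bar = 367.8 * 100000 = 36780000 Pa. 1 centibar = 1000 Pa, so 417.8 centibar = 417.8 * 1000 = 417800 Pa. Sum: 36780000 + 417800 = 37197800 Pa. 37197800 Pa = 37197800 pascal ≈ 3.72e+07 pascal (4 s.f.). Final answer: 3.72e+07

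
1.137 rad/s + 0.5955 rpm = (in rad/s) 1.137 rad/s is already in rad/s. 1 rpm = 0.10471976 rad/s, so 0.5955 rpm = 0.5955 * 0.10471976 = 0.062360614 rad/s. Sum: 1.137 + 0.062360614 = 1.1993606 rad/s. Result: 1.1993606 rad/s ≈ 1.199 rad/s (4 s.f.). Final answer: 1.199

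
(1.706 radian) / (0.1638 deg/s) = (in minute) 9.946. Check: 1.706 radian = 1.706 rad. 1 deg/s = 0.017453293 rad/s, so 0.1638 deg/s = 0.1638 * 0.017453293 = 0.0028588493 rad/s. Combine: 1.706 rad / 0.0028588493 rad/s = 596.74359 s. 1 minute = 60 s, so 596.74359 s = 596.74359 / 60 = 9.9457265 minute ≈ 9.946 minute (4 s.f.).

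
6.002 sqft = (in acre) 0.0001378. Check: 1 sqft = 0.09290304 m^2, so 6.002 sqft = 6.002 * 0.09290304 = 0.55760405 m^2. 1 acre = 4046.8564 m^2, so 0.55760405 m^2 = 0.55760405 / 4046.8564 = 0.00013778696 acre ≈ 0.0001378 acre (4 s.f.).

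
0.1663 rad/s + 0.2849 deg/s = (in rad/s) 0.1713. Check: 0.1663 rad/s is already in rad/s. 1 deg/s = 0.017453293 rad/s, so 0.2849 deg/s = 0.2849 * 0.017453293 = 0.004972443 rad/s. Sum: 0.1663 + 0.004972443 = 0.17127244 rad/s. Result: 0.17127244 rad/s ≈ 0.1713 rad/s (4 s.f.).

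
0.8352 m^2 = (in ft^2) 8.99. Check: 1 ft^2 = 0.09290304 m^2, so 0.8352 m^2 = 0.8352 / 0.09290304 = 8.990018 ft^2 ≈ 8.99 ft^2 (4 s.f.).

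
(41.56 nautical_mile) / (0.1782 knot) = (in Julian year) 0.02661. Check: 1 nautical_mile = 1852 m, so 41.56 nautical_mile = 41.56 * 1852 = 76969.12 m. 1 knot = 0.51444444 m/s, so 0.1782 knot = 0.1782 * 0.51444444 = 0.091674 m/s. Combine: 76969.12 m / 0.091674 m/s = 839595.96 s. 1 Julian year = 31557600 s, so 839595.96 s = 839595.96 / 31557600 = 0.02660519 Julian year ≈ 0.02661 Julian year (4 s.f.).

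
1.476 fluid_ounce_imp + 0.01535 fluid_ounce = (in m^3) 1 fluid_ounce_imp = 2.8413063e-05 m^3, so 1.476 fluid_ounce_imp = 1.476 * 2.8413063e-05 = 4.193768e-05 m^3. 1 fluid_ounce = 2.957353e-05 m^3, so 0.01535 fluid_ounce = 0.01535 * 2.957353e-05 = 4.5395368e-07 m^3. Sum: 4.193768e-05 + 4.5395368e-07 = 4.2391634e-05 m^3. Result: 4.2391634e-05 m^3 ≈ 4.239e-05 m^3 (4 s.f.). Final answer: 4.239e-05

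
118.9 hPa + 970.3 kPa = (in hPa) 9822. Check: 1 hPa = 100 Pa, so 118.9 hPa = 118.9 * 100 = 11890 Pa. 1 kPa = 1000 Pa, so 970.3 kPa = 970.3 * 1000 = 970300 Pa. Sum: 11890 + 970300 = 982190 Pa. 1 hPa = 100 Pa, so 982190 Pa = 982190 / 100 = 9821.9 hPa ≈ 9822 hPa (4 s.f.).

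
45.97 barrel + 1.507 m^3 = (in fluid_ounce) 1 barrel = 0.15898729 m^3, so 45.97 barrel = 45.97 * 0.15898729 = 7.3086459 m^3. 1.507 m^3 is already in m^3. Sum: 7.3086459 + 1.507 = 8.8156459 m^3. 1 fluid_ounce = 2.957353e-05 m^3, so 8.8156459 m^3 = 8.8156459 / 2.957353e-05 = 298092.45 fluid_ounce ≈ 2.981e+05 fluid_ounce (4 s.f.). Final answer: 2.981e+05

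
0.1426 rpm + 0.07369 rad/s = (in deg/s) 5.078. Check: 1 rpm = 0.10471976 rad/s, so 0.1426 rpm = 0.1426 * 0.10471976 = 0.014933037 rad/s. 0.07369 rad/s is already in rad/s. Sum: 0.014933037 + 0.07369 = 0.088623037 rad/s. 1 deg/s = 0.017453293 rad/s, so 0.088623037 rad/s = 0.088623037 / 0.017453293 = 5.077726 deg/s ≈ 5.078 deg/s (4 s.f.).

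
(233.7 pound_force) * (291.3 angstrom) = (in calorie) 1 pound_force = 4.4482216 N, so 233.7 pound_force = 233.7 * 4.4482216 = 1039.5494 N. 1 angstrom = 1e-10 m, so 291.3 angstrom = 291.3 * 1e-10 = 2.913e-08 m. Combine: 1039.5494 N * 2.913e-08 m = 3.0282074e-05 J. 1 calorie = 4.184 J, so 3.0282074e-05 J = 3.0282074e-05 / 4.184 = 7.2375893e-06 calorie ≈ 7.238e-06 calorie (4 s.f.). Final answer: 7.238e-06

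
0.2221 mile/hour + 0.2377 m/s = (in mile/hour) 0.7538. Check: 1 mile/hour = 0.44704 m/s, so 0.2221 mile/hour = 0.2221 * 0.44704 = 0.099287584 m/s. 0.2377 m/s is already in m/s. Sum: 0.099287584 + 0.2377 = 0.33698758 m/s. 1 mile/hour = 0.44704 m/s, so 0.33698758 m/s = 0.33698758 / 0.44704 = 0.75381976 mile/hour ≈ 0.7538 mile/hour (4 s.f.).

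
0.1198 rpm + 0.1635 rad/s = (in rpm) 1.681. Check: 1 rpm = 0.10471976 rad/s, so 0.1198 rpm = 0.1198 * 0.10471976 = 0.012545427 rad/s. 0.1635 rad/s is already in rad/s. Sum: 0.012545427 + 0.1635 = 0.17604543 rad/s. 1 rpm = 0.10471976 rad/s, so 0.17604543 rad/s = 0.17604543 / 0.10471976 = 1.68111 rpm ≈ 1.681 rpm (4 s.f.).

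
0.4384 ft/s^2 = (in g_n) 0.01363. Check: 1 ft/s^2 = 0.3048 m/s^2, so 0.4384 ft/s^2 = 0.4384 * 0.3048 = 0.13362432 m/s^2. 1 g_n = 9.80665 m/s^2, so 0.13362432 m/s^2 = 0.13362432 / 9.80665 = 0.013625889 g_n ≈ 0.01363 g_n (4 s.f.).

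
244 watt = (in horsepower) 0.3272. Check: 244 watt = 244 W. 1 horsepower = 745.69987 W, so 244 W = 244 / 745.69987 = 0.32720939 horsepower ≈ 0.3272 horsepower (4 s.f.).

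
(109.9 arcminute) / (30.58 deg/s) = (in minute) 0.0009983. Check: 1 arcminute = 0.00029088821 rad, so 109.9 arcminute = 109.9 * 0.00029088821 = 0.031968614 rad. 1 deg/s = 0.017453293 rad/s, so 30.58 deg/s = 30.58 * 0.017453293 = 0.53372169 rad/s. Combine: 0.031968614 rad / 0.53372169 rad/s = 0.059897537 s. 1 minute = 60 s, so 0.059897537 s = 0.059897537 / 60 = 0.00099829228 minute ≈ 0.0009983 minute (4 s.f.).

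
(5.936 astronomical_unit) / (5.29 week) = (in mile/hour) 6.209e+05. Check: 1 astronomical_unit = 1.4959787e+11 m, so 5.936 astronomical_unit = 5.936 * 1.4959787e+11 = 8.8801296e+11 m. 1 week = 604800 s, so 5.29 week = 5.29 * 604800 = 3199392 s. Combine: 8.8801296e+11 m / 3199392 s = 277556.79 m/s. 1 mile/hour = 0.44704 m/s, so 277556.79 m/s = 277556.79 / 0.44704 = 620876.85 mile/hour ≈ 6.209e+05 mile/hour (4 s.f.).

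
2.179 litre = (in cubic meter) 1 litre = 0.001 m^3, so 2.179 litre = 2.179 * 0.001 = 0.002179 m^3. 0.002179 m^3 = 0.002179 cubic meter. Final answer: 0.002179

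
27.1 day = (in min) 3.902e+04. Check: 1 day = 86400 s, so 27.1 day = 27.1 * 86400 = 2341440 s. 1 min = 60 s, so 2341440 s = 2341440 / 60 = 39024 min ≈ 3.902e+04 min (4 s.f.).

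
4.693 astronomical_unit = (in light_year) 7.421e-05. Check: 1 astronomical_unit = 1.4959787e+11 m, so 4.693 astronomical_unit = 4.693 * 1.4959787e+11 = 7.0206281e+11 m. 1 light_year = 9.4607305e+15 m, so 7.0206281e+11 m = 7.0206281e+11 / 9.4607305e+15 = 7.4208097e-05 light_year ≈ 7.421e-05 light_year (4 s.f.).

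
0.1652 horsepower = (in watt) 1 horsepower = 745.69987 W, so 0.1652 horsepower = 0.1652 * 745.69987 = 123.18962 W. 123.18962 W = 123.18962 watt ≈ 123.2 watt (4 s.f.). Final answer: 123.2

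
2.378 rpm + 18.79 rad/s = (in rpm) 181.8. Check: 1 rpm = 0.10471976 rad/s, so 2.378 rpm = 2.378 * 0.10471976 = 0.24902358 rad/s. 18.79 rad/s is already in rad/s. Sum: 0.24902358 + 18.79 = 19.039024 rad/s. 1 rpm = 0.10471976 rad/s, so 19.039024 rad/s = 19.039024 / 0.10471976 = 181.80928 rpm ≈ 181.8 rpm (4 s.f.).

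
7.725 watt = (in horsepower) 0.01036. Check: 7.725 watt = 7.725 W. 1 horsepower = 745.69987 W, so 7.725 W = 7.725 / 745.69987 = 0.010359396 horsepower ≈ 0.01036 horsepower (4 s.f.).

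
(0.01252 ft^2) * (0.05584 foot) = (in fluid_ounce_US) 0.6694. Check: 1 ft^2 = 0.09290304 m^2, so 0.01252 ft^2 = 0.01252 * 0.09290304 = 0.0011631461 m^2. 1 foot = 0.3048 m, so 0.05584 foot = 0.05584 * 0.3048 = 0.017020032 m. Combine: 0.0011631461 m^2 * 0.017020032 m = 1.9796783e-05 m^3. 1 fluid_ounce_US = 2.957353e-05 m^3, so 1.9796783e-05 m^3 = 1.9796783e-05 / 2.957353e-05 = 0.66940888 fluid_ounce_US ≈ 0.6694 fluid_ounce_US (4 s.f.).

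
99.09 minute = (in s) 1 minute = 60 s, so 99.09 minute = 99.09 * 60 = 5945.4 s. Result: 5945.4 s ≈ 5945 s (4 s.f.). Final answer: 5945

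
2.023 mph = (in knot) 1 mph = 0.44704 m/s, so 2.023 mph = 2.023 * 0.44704 = 0.90436192 m/s. 1 knot = 0.51444444 m/s, so 0.90436192 m/s = 0.90436192 / 0.51444444 = 1.7579389 knot ≈ 1.758 knot (4 s.f.). Final answer: 1.758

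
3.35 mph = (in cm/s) 149.8. Check: 1 mph = 0.44704 m/s, so 3.35 mph = 3.35 * 0.44704 = 1.497584 m/s. 1 cm/s = 0.01 m/s, so 1.497584 m/s = 1.497584 / 0.01 = 149.7584 cm/s ≈ 149.8 cm/s (4 s.f.).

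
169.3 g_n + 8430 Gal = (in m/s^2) 1 g_n = 9.80665 m/s^2, so 169.3 g_n = 169.3 * 9.80665 = 1660.2658 m/s^2. 1 Gal = 0.01 m/s^2, so 8430 Gal = 8430 * 0.01 = 84.3 m/s^2. Sum: 1660.2658 + 84.3 = 1744.5658 m/s^2. Result: 1744.5658 m/s^2 ≈ 1745 m/s^2 (4 s.f.). Final answer: 1745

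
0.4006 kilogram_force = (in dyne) 1 kilogram_force = 9.80665 N, so 0.4006 kilogram_force = 0.4006 * 9.80665 = 3.928544 N. 1 dyne = 1e-05 N, so 3.928544 N = 3.928544 / 1e-05 = 392854.4 dyne ≈ 3.929e+05 dyne (4 s.f.). Final answer: 3.929e+05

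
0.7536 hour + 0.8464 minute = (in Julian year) 8.758e-05. Check: 1 hour = 3600 s, so 0.7536 hour = 0.7536 * 3600 = 2712.96 s. 1 minute = 60 s, so 0.8464 minute = 0.8464 * 60 = 50.784 s. Sum: 2712.96 + 50.784 = 2763.744 s. 1 Julian year = 31557600 s, so 2763.744 s = 2763.744 / 31557600 = 8.7577763e-05 Julian year ≈ 8.758e-05 Julian year (4 s.f.).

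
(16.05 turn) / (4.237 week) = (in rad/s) 3.935e-05. Check: 1 turn = 6.2831853 rad, so 16.05 turn = 16.05 * 6.2831853 = 100.84512 rad. 1 week = 604800 s, so 4.237 week = 4.237 * 604800 = 2562537.6 s. Combine: 100.84512 rad / 2562537.6 s = 3.9353617e-05 rad/s. Result: 3.9353617e-05 rad/s ≈ 3.935e-05 rad/s (4 s.f.).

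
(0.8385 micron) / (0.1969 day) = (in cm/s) 4.929e-09. Check: 1 micron = 1e-06 m, so 0.8385 micron = 0.8385 * 1e-06 = 8.385e-07 m. 1 day = 86400 s, so 0.1969 day = 0.1969 * 86400 = 17012.16 s. Combine: 8.385e-07 m / 17012.16 s = 4.9288274e-11 m/s. 1 cm/s = 0.01 m/s, so 4.9288274e-11 m/s = 4.9288274e-11 / 0.01 = 4.9288274e-09 cm/s ≈ 4.929e-09 cm/s (4 s.f.).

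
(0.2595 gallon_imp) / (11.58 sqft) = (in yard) 1 gallon_imp = 0.00454609 m^3, so 0.2595 gallon_imp = 0.2595 * 0.00454609 = 0.0011797104 m^3. 1 sqft = 0.09290304 m^2, so 11.58 sqft = 11.58 * 0.09290304 = 1.0758172 m^2. Combine: 0.0011797104 m^3 / 1.0758172 m^2 = 0.0010965714 m. 1 yard = 0.9144 m, so 0.0010965714 m = 0.0010965714 / 0.9144 = 0.001199225 yard ≈ 0.001199 yard (4 s.f.). Final answer: 0.001199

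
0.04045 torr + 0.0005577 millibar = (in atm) 1 torr = 133.32237 Pa, so 0.04045 torr = 0.04045 * 133.32237 = 5.3928898 Pa. 1 millibar = 100 Pa, so 0.0005577 millibar = 0.0005577 * 100 = 0.05577 Pa. Sum: 5.3928898 + 0.05577 = 5.4486598 Pa. 1 atm = 101325 Pa, so 5.4486598 Pa = 5.4486598 / 101325 = 5.3774091e-05 atm ≈ 5.377e-05 atm (4 s.f.). Final answer: 5.377e-05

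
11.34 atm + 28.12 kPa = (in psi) 170.7. Check: 1 atm = 101325 Pa, so 11.34 atm = 11.34 * 101325 = 1149025.5 Pa. 1 kPa = 1000 Pa, so 28.12 kPa = 28.12 * 1000 = 28120 Pa. Sum: 1149025.5 + 28120 = 1177145.5 Pa. 1 psi = 6894.7573 Pa, so 1177145.5 Pa = 1177145.5 / 6894.7573 = 170.73052 psi ≈ 170.7 psi (4 s.f.).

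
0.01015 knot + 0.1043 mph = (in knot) 0.1008. Check: 1 knot = 0.51444444 m/s, so 0.01015 knot = 0.01015 * 0.51444444 = 0.0052216111 m/s. 1 mph = 0.44704 m/s, so 0.1043 mph = 0.1043 * 0.44704 = 0.046626272 m/s. Sum: 0.0052216111 + 0.046626272 = 0.051847883 m/s. 1 knot = 0.51444444 m/s, so 0.051847883 m/s = 0.051847883 / 0.51444444 = 0.10078422 knot ≈ 0.1008 knot (4 s.f.).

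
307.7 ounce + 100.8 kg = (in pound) 1 ounce = 0.028349523 kg, so 307.7 ounce = 307.7 * 0.028349523 = 8.7231483 kg. 100.8 kg is already in kg. Sum: 8.7231483 + 100.8 = 109.52315 kg. 1 pound = 0.45359237 kg, so 109.52315 kg = 109.52315 / 0.45359237 = 241.45721 pound ≈ 241.5 pound (4 s.f.). Final answer: 241.5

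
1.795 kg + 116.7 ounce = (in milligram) 5.103e+06. Check: 1.795 kg is already in kg. 1 ounce = 0.028349523 kg, so 116.7 ounce = 116.7 * 0.028349523 = 3.3083893 kg. Sum: 1.795 + 3.3083893 = 5.1033893 kg. 1 milligram = 1e-06 kg, so 5.1033893 kg = 5.1033893 / 1e-06 = 5103389.3 milligram ≈ 5.103e+06 milligram (4 s.f.).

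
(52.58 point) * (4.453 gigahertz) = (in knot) 1.606e+08. Check: 1 point = 0.00035277778 m, so 52.58 point = 52.58 * 0.00035277778 = 0.018549056 m. 1 gigahertz = 1e+09 Hz, so 4.453 gigahertz = 4.453 * 1e+09 = 4.453e+09 Hz. Combine: 0.018549056 m * 4.453e+09 Hz = 82598944 m/s. 1 knot = 0.51444444 m/s, so 82598944 m/s = 82598944 / 0.51444444 = 1.605595e+08 knot ≈ 1.606e+08 knot (4 s.f.).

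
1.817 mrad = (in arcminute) 6.246. Check: 1 mrad = 0.001 rad, so 1.817 mrad = 1.817 * 0.001 = 0.001817 rad. 1 arcminute = 0.00029088821 rad, so 0.001817 rad = 0.001817 / 0.00029088821 = 6.2463859 arcminute ≈ 6.246 arcminute (4 s.f.).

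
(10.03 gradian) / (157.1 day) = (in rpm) 1 gradian = 0.015707963 rad, so 10.03 gradian = 10.03 * 0.015707963 = 0.15755087 rad. 1 day = 86400 s, so 157.1 day = 157.1 * 86400 = 13573440 s. Combine: 0.15755087 rad / 13573440 s = 1.1607291e-08 rad/s. 1 rpm = 0.10471976 rad/s, so 1.1607291e-08 rad/s = 1.1607291e-08 / 0.10471976 = 1.1084147e-07 rpm ≈ 1.108e-07 rpm (4 s.f.). Final answer: 1.108e-07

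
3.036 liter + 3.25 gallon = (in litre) 15.34. Check: 1 liter = 0.001 m^3, so 3.036 liter = 3.036 * 0.001 = 0.003036 m^3. 1 gallon = 0.0037854118 m^3, so 3.25 gallon = 3.25 * 0.0037854118 = 0.012302588 m^3. Sum: 0.003036 + 0.012302588 = 0.015338588 m^3. 1 litre = 0.001 m^3, so 0.015338588 m^3 = 0.015338588 / 0.001 = 15.338588 litre ≈ 15.34 litre (4 s.f.).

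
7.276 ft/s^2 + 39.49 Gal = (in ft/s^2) 1 ft/s^2 = 0.3048 m/s^2, so 7.276 ft/s^2 = 7.276 * 0.3048 = 2.2177248 m/s^2. 1 Gal = 0.01 m/s^2, so 39.49 Gal = 39.49 * 0.01 = 0.3949 m/s^2. Sum: 2.2177248 + 0.3949 = 2.6126248 m/s^2. 1 ft/s^2 = 0.3048 m/s^2, so 2.6126248 m/s^2 = 2.6126248 / 0.3048 = 8.5716037 ft/s^2 ≈ 8.572 ft/s^2 (4 s.f.). Final answer: 8.572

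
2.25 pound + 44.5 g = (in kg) 1 pound = 0.45359237 kg, so 2.25 pound = 2.25 * 0.45359237 = 1.0205828 kg. 1 g = 0.001 kg, so 44.5 g = 44.5 * 0.001 = 0.0445 kg. Sum: 1.0205828 + 0.0445 = 1.0650828 kg. Result: 1.0650828 kg ≈ 1.065 kg (4 s.f.). Final answer: 1.065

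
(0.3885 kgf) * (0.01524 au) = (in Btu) 1 kgf = 9.80665 N, so 0.3885 kgf = 0.3885 * 9.80665 = 3.8098835 N. 1 au = 1.4959787e+11 m, so 0.01524 au = 0.01524 * 1.4959787e+11 = 2.2798715e+09 m. Combine: 3.8098835 N * 2.2798715e+09 m = 8.6860451e+09 J. 1 Btu = 1055.0559 J, so 8.6860451e+09 J = 8.6860451e+09 / 1055.0559 = 8232782.2 Btu ≈ 8.233e+06 Btu (4 s.f.). Final answer: 8.233e+06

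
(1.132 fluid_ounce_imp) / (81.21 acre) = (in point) 1 fluid_ounce_imp = 2.8413063e-05 m^3, so 1.132 fluid_ounce_imp = 1.132 * 2.8413063e-05 = 3.2163587e-05 m^3. 1 acre = 4046.8564 m^2, so 81.21 acre = 81.21 * 4046.8564 = 328645.21 m^2. Combine: 3.2163587e-05 m^3 / 328645.21 m^2 = 9.7867201e-11 m. 1 point = 0.00035277778 m, so 9.7867201e-11 m = 9.7867201e-11 / 0.00035277778 = 2.7741884e-07 point ≈ 2.774e-07 point (4 s.f.). Final answer: 2.774e-07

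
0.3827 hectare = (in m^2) 1 hectare = 10000 m^2, so 0.3827 hectare = 0.3827 * 10000 = 3827 m^2. Result: 3827 m^2. Final answer: 3827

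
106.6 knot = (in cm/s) 1 knot = 0.51444444 m/s, so 106.6 knot = 106.6 * 0.51444444 = 54.839778 m/s. 1 cm/s = 0.01 m/s, so 54.839778 m/s = 54.839778 / 0.01 = 5483.9778 cm/s ≈ 5484 cm/s (4 s.f.). Final answer: 5484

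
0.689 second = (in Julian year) 0.689 second = 0.689 s. 1 Julian year = 31557600 s, so 0.689 s = 0.689 / 31557600 = 2.1833093e-08 Julian year ≈ 2.183e-08 Julian year (4 s.f.). Final answer: 2.183e-08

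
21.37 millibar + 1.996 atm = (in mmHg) 1533. Check: 1 millibar = 100 Pa, so 21.37 millibar = 21.37 * 100 = 2137 Pa. 1 atm = 101325 Pa, so 1.996 atm = 1.996 * 101325 = 202244.7 Pa. Sum: 2137 + 202244.7 = 204381.7 Pa. 1 mmHg = 133.32237 Pa, so 204381.7 Pa = 204381.7 / 133.32237 = 1532.9888 mmHg ≈ 1533 mmHg (4 s.f.).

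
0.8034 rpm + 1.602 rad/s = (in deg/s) 96.61. Check: 1 rpm = 0.10471976 rad/s, so 0.8034 rpm = 0.8034 * 0.10471976 = 0.084131851 rad/s. 1.602 rad/s is already in rad/s. Sum: 0.084131851 + 1.602 = 1.6861319 rad/s. 1 deg/s = 0.017453293 rad/s, so 1.6861319 rad/s = 1.6861319 / 0.017453293 = 96.608239 deg/s ≈ 96.61 deg/s (4 s.f.).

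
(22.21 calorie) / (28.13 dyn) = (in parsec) 1 calorie = 4.184 J, so 22.21 calorie = 22.21 * 4.184 = 92.92664 J. 1 dyn = 1e-05 N, so 28.13 dyn = 28.13 * 1e-05 = 0.0002813 N. Combine: 92.92664 J / 0.0002813 N = 330347.1 m. 1 parsec = 3.0856776e+16 m, so 330347.1 m = 330347.1 / 3.0856776e+16 = 1.070582e-11 parsec ≈ 1.071e-11 parsec (4 s.f.). Final answer: 1.071e-11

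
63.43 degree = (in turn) 1 degree = 0.017453293 rad, so 63.43 degree = 63.43 * 0.017453293 = 1.1070623 rad. 1 turn = 6.2831853 rad, so 1.1070623 rad = 1.1070623 / 6.2831853 = 0.17619444 turn ≈ 0.1762 turn (4 s.f.). Final answer: 0.1762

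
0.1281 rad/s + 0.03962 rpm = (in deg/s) 0.1281 rad/s is already in rad/s. 1 rpm = 0.10471976 rad/s, so 0.03962 rpm = 0.03962 * 0.10471976 = 0.0041489967 rad/s. Sum: 0.1281 + 0.0041489967 = 0.132249 rad/s. 1 deg/s = 0.017453293 rad/s, so 0.132249 rad/s = 0.132249 / 0.017453293 = 7.5773094 deg/s ≈ 7.577 deg/s (4 s.f.). Final answer: 7.577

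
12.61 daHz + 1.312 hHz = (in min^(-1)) 1.544e+04. Check: 1 daHz = 10 Hz, so 12.61 daHz = 12.61 * 10 = 126.1 Hz. 1 hHz = 100 Hz, so 1.312 hHz = 1.312 * 100 = 131.2 Hz. Sum: 126.1 + 131.2 = 257.3 Hz. 1 min^(-1) = 0.016666667 Hz, so 257.3 Hz = 257.3 / 0.016666667 = 15438 min^(-1) ≈ 1.544e+04 min^(-1) (4 s.f.).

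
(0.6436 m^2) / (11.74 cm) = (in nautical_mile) 0.00296. Check: 0.6436 m^2 is already in m^2. 1 cm = 0.01 m, so 11.74 cm = 11.74 * 0.01 = 0.1174 m. Combine: 0.6436 m^2 / 0.1174 m = 5.4821124 m. 1 nautical_mile = 1852 m, so 5.4821124 m = 5.4821124 / 1852 = 0.0029601039 nautical_mile ≈ 0.00296 nautical_mile (4 s.f.).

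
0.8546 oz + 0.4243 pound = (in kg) 1 oz = 0.028349523 kg, so 0.8546 oz = 0.8546 * 0.028349523 = 0.024227502 kg. 1 pound = 0.45359237 kg, so 0.4243 pound = 0.4243 * 0.45359237 = 0.19245924 kg. Sum: 0.024227502 + 0.19245924 = 0.21668675 kg. Result: 0.21668675 kg ≈ 0.2167 kg (4 s.f.). Final answer: 0.2167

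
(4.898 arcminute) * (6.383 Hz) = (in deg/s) 1 arcminute = 0.00029088821 rad, so 4.898 arcminute = 4.898 * 0.00029088821 = 0.0014247704 rad. 6.383 Hz is already in Hz. Combine: 0.0014247704 rad * 6.383 Hz = 0.0090943098 rad/s. 1 deg/s = 0.017453293 rad/s, so 0.0090943098 rad/s = 0.0090943098 / 0.017453293 = 0.52106557 deg/s ≈ 0.5211 deg/s (4 s.f.). Final answer: 0.5211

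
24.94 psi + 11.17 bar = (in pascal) 1 psi = 6894.7573 Pa, so 24.94 psi = 24.94 * 6894.7573 = 171955.25 Pa. 1 bar = 100000 Pa, so 11.17 bar = 11.17 * 100000 = 1117000 Pa. Sum: 171955.25 + 1117000 = 1288955.2 Pa. 1288955.2 Pa = 1288955.2 pascal ≈ 1.289e+06 pascal (4 s.f.). Final answer: 1.289e+06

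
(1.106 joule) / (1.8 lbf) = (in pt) 1.106 joule = 1.106 J. 1 lbf = 4.4482216 N, so 1.8 lbf = 1.8 * 4.4482216 = 8.0067989 N. Combine: 1.106 J / 8.0067989 N = 0.13813261 m. 1 pt = 0.00035277778 m, so 0.13813261 m = 0.13813261 / 0.00035277778 = 391.55699 pt ≈ 391.6 pt (4 s.f.). Final answer: 391.6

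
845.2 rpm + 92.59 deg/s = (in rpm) 1 rpm = 0.10471976 rad/s, so 845.2 rpm = 845.2 * 0.10471976 = 88.509137 rad/s. 1 deg/s = 0.017453293 rad/s, so 92.59 deg/s = 92.59 * 0.017453293 = 1.6160004 rad/s. Sum: 88.509137 + 1.6160004 = 90.125137 rad/s. 1 rpm = 0.10471976 rad/s, so 90.125137 rad/s = 90.125137 / 0.10471976 = 860.63167 rpm ≈ 860.6 rpm (4 s.f.). Final answer: 860.6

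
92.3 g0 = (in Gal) 1 g0 = 9.80665 m/s^2, so 92.3 g0 = 92.3 * 9.80665 = 905.15379 m/s^2. 1 Gal = 0.01 m/s^2, so 905.15379 m/s^2 = 905.15379 / 0.01 = 90515.379 Gal ≈ 9.052e+04 Gal (4 s.f.). Final answer: 9.052e+04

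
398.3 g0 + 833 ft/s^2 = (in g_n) 424.2. Check: 1 g0 = 9.80665 m/s^2, so 398.3 g0 = 398.3 * 9.80665 = 3905.9887 m/s^2. 1 ft/s^2 = 0.3048 m/s^2, so 833 ft/s^2 = 833 * 0.3048 = 253.8984 m/s^2. Sum: 3905.9887 + 253.8984 = 4159.8871 m/s^2. 1 g_n = 9.80665 m/s^2, so 4159.8871 m/s^2 = 4159.8871 / 9.80665 = 424.19043 g_n ≈ 424.2 g_n (4 s.f.).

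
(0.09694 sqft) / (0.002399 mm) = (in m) 1 sqft = 0.09290304 m^2, so 0.09694 sqft = 0.09694 * 0.09290304 = 0.0090060207 m^2. 1 mm = 0.001 m, so 0.002399 mm = 0.002399 * 0.001 = 2.399e-06 m. Combine: 0.0090060207 m^2 / 2.399e-06 m = 3754.0728 m. Result: 3754.0728 m ≈ 3754 m (4 s.f.). Final answer: 3754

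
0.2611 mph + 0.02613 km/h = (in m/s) 0.124. Check: 1 mph = 0.44704 m/s, so 0.2611 mph = 0.2611 * 0.44704 = 0.11672214 m/s. 1 km/h = 0.27777778 m/s, so 0.02613 km/h = 0.02613 * 0.27777778 = 0.0072583333 m/s. Sum: 0.11672214 + 0.0072583333 = 0.12398048 m/s. Result: 0.12398048 m/s ≈ 0.124 m/s (4 s.f.).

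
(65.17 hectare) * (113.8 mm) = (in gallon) 1 hectare = 10000 m^2, so 65.17 hectare = 65.17 * 10000 = 651700 m^2. 1 mm = 0.001 m, so 113.8 mm = 113.8 * 0.001 = 0.1138 m. Combine: 651700 m^2 * 0.1138 m = 74163.46 m^3. 1 gallon = 0.0037854118 m^3, so 74163.46 m^3 = 74163.46 / 0.0037854118 = 19591913 gallon ≈ 1.959e+07 gallon (4 s.f.). Final answer: 1.959e+07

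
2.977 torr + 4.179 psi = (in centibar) 29.21. Check: 1 torr = 133.32237 Pa, so 2.977 torr = 2.977 * 133.32237 = 396.90069 Pa. 1 psi = 6894.7573 Pa, so 4.179 psi = 4.179 * 6894.7573 = 28813.191 Pa. Sum: 396.90069 + 28813.191 = 29210.091 Pa. 1 centibar = 1000 Pa, so 29210.091 Pa = 29210.091 / 1000 = 29.210091 centibar ≈ 29.21 centibar (4 s.f.).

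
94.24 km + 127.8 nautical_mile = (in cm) 1 km = 1000 m, so 94.24 km = 94.24 * 1000 = 94240 m. 1 nautical_mile = 1852 m, so 127.8 nautical_mile = 127.8 * 1852 = 236685.6 m. Sum: 94240 + 236685.6 = 330925.6 m. 1 cm = 0.01 m, so 330925.6 m = 330925.6 / 0.01 = 33092560 cm ≈ 3.309e+07 cm (4 s.f.). Final answer: 3.309e+07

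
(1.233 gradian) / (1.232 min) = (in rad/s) 1 gradian = 0.015707963 rad, so 1.233 gradian = 1.233 * 0.015707963 = 0.019367919 rad. 1 min = 60 s, so 1.232 min = 1.232 * 60 = 73.92 s. Combine: 0.019367919 rad / 73.92 s = 0.00026201189 rad/s. Result: 0.00026201189 rad/s ≈ 0.000262 rad/s (4 s.f.). Final answer: 0.000262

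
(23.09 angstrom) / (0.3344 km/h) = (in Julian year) 1 angstrom = 1e-10 m, so 23.09 angstrom = 23.09 * 1e-10 = 2.309e-09 m. 1 km/h = 0.27777778 m/s, so 0.3344 km/h = 0.3344 * 0.27777778 = 0.092888889 m/s. Combine: 2.309e-09 m / 0.092888889 m/s = 2.4857656e-08 s. 1 Julian year = 31557600 s, so 2.4857656e-08 s = 2.4857656e-08 / 31557600 = 7.8769157e-16 Julian year ≈ 7.877e-16 Julian year (4 s.f.). Final answer: 7.877e-16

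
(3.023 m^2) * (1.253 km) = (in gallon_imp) 3.023 m^2 is already in m^2. 1 km = 1000 m, so 1.253 km = 1.253 * 1000 = 1253 m. Combine: 3.023 m^2 * 1253 m = 3787.819 m^3. 1 gallon_imp = 0.00454609 m^3, so 3787.819 m^3 = 3787.819 / 0.00454609 = 833203.7 gallon_imp ≈ 8.332e+05 gallon_imp (4 s.f.). Final answer: 8.332e+05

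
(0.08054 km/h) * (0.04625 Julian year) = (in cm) 3.265e+06. Check: 1 km/h = 0.27777778 m/s, so 0.08054 km/h = 0.08054 * 0.27777778 = 0.022372222 m/s. 1 Julian year = 31557600 s, so 0.04625 Julian year = 0.04625 * 31557600 = 1459539 s. Combine: 0.022372222 m/s * 1459539 s = 32653.131 m. 1 cm = 0.01 m, so 32653.131 m = 32653.131 / 0.01 = 3265313.1 cm ≈ 3.265e+06 cm (4 s.f.).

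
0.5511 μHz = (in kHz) 1 μHz = 1e-06 Hz, so 0.5511 μHz = 0.5511 * 1e-06 = 5.511e-07 Hz. 1 kHz = 1000 Hz, so 5.511e-07 Hz = 5.511e-07 / 1000 = 5.511e-10 kHz. Final answer: 5.511e-10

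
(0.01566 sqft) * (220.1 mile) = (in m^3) 1 sqft = 0.09290304 m^2, so 0.01566 sqft = 0.01566 * 0.09290304 = 0.0014548616 m^2. 1 mile = 1609.344 m, so 220.1 mile = 220.1 * 1609.344 = 354216.61 m. Combine: 0.0014548616 m^2 * 354216.61 m = 515.33615 m^3. Result: 515.33615 m^3 ≈ 515.3 m^3 (4 s.f.). Final answer: 515.3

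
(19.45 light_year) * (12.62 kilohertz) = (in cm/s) 1 light_year = 9.4607305e+15 m, so 19.45 light_year = 19.45 * 9.4607305e+15 = 1.8401121e+17 m. 1 kilohertz = 1000 Hz, so 12.62 kilohertz = 12.62 * 1000 = 12620 Hz. Combine: 1.8401121e+17 m * 12620 Hz = 2.3222214e+21 m/s. 1 cm/s = 0.01 m/s, so 2.3222214e+21 m/s = 2.3222214e+21 / 0.01 = 2.3222214e+23 cm/s ≈ 2.322e+23 cm/s (4 s.f.). Final answer: 2.322e+23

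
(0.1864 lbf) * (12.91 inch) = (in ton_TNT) 1 lbf = 4.4482216 N, so 0.1864 lbf = 0.1864 * 4.4482216 = 0.82914851 N. 1 inch = 0.0254 m, so 12.91 inch = 12.91 * 0.0254 = 0.327914 m. Combine: 0.82914851 N * 0.327914 m = 0.2718894 J. 1 ton_TNT = 4.184e+09 J, so 0.2718894 J = 0.2718894 / 4.184e+09 = 6.4983127e-11 ton_TNT ≈ 6.498e-11 ton_TNT (4 s.f.). Final answer: 6.498e-11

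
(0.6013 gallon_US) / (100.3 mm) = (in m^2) 1 gallon_US = 0.0037854118 m^3, so 0.6013 gallon_US = 0.6013 * 0.0037854118 = 0.0022761681 m^3. 1 mm = 0.001 m, so 100.3 mm = 100.3 * 0.001 = 0.1003 m. Combine: 0.0022761681 m^3 / 0.1003 m = 0.0226936 m^2. Result: 0.0226936 m^2 ≈ 0.02269 m^2 (4 s.f.). Final answer: 0.02269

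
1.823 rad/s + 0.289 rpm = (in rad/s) 1.823 rad/s is already in rad/s. 1 rpm = 0.10471976 rad/s, so 0.289 rpm = 0.289 * 0.10471976 = 0.030264009 rad/s. Sum: 1.823 + 0.030264009 = 1.853264 rad/s. Result: 1.853264 rad/s ≈ 1.853 rad/s (4 s.f.). Final answer: 1.853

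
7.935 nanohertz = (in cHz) 1 nanohertz = 1e-09 Hz, so 7.935 nanohertz = 7.935 * 1e-09 = 7.935e-09 Hz. 1 cHz = 0.01 Hz, so 7.935e-09 Hz = 7.935e-09 / 0.01 = 7.935e-07 cHz. Final answer: 7.935e-07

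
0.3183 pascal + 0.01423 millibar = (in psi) 0.0002526. Check: 0.3183 pascal = 0.3183 Pa. 1 millibar = 100 Pa, so 0.01423 millibar = 0.01423 * 100 = 1.423 Pa. Sum: 0.3183 + 1.423 = 1.7413 Pa. 1 psi = 6894.7573 Pa, so 1.7413 Pa = 1.7413 / 6894.7573 = 0.00025255421 psi ≈ 0.0002526 psi (4 s.f.).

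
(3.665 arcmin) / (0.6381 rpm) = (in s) 1 arcmin = 0.00029088821 rad, so 3.665 arcmin = 3.665 * 0.00029088821 = 0.0010661053 rad. 1 rpm = 0.10471976 rad/s, so 0.6381 rpm = 0.6381 * 0.10471976 = 0.066821676 rad/s. Combine: 0.0010661053 rad / 0.066821676 rad/s = 0.015954483 s. Result: 0.015954483 s ≈ 0.01595 s (4 s.f.). Final answer: 0.01595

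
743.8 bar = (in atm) 1 bar = 100000 Pa, so 743.8 bar = 743.8 * 100000 = 74380000 Pa. 1 atm = 101325 Pa, so 74380000 Pa = 74380000 / 101325 = 734.07353 atm ≈ 734.1 atm (4 s.f.). Final answer: 734.1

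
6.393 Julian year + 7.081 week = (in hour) 1 Julian year = 31557600 s, so 6.393 Julian year = 6.393 * 31557600 = 2.0174774e+08 s. 1 week = 604800 s, so 7.081 week = 7.081 * 604800 = 4282588.8 s. Sum: 2.0174774e+08 + 4282588.8 = 2.0603033e+08 s. 1 hour = 3600 s, so 2.0603033e+08 s = 2.0603033e+08 / 3600 = 57230.646 hour ≈ 5.723e+04 hour (4 s.f.). Final answer: 5.723e+04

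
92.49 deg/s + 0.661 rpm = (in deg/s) 96.46. Check: 1 deg/s = 0.017453293 rad/s, so 92.49 deg/s = 92.49 * 0.017453293 = 1.614255 rad/s. 1 rpm = 0.10471976 rad/s, so 0.661 rpm = 0.661 * 0.10471976 = 0.069219758 rad/s. Sum: 1.614255 + 0.069219758 = 1.6834748 rad/s. 1 deg/s = 0.017453293 rad/s, so 1.6834748 rad/s = 1.6834748 / 0.017453293 = 96.456 deg/s ≈ 96.46 deg/s (4 s.f.).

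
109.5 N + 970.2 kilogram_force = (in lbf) 2164. Check: 109.5 N is already in N. 1 kilogram_force = 9.80665 N, so 970.2 kilogram_force = 970.2 * 9.80665 = 9514.4118 N. Sum: 109.5 + 9514.4118 = 9623.9118 N. 1 lbf = 4.4482216 N, so 9623.9118 N = 9623.9118 / 4.4482216 = 2163.5414 lbf ≈ 2164 lbf (4 s.f.).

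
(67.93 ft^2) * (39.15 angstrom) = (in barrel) 1 ft^2 = 0.09290304 m^2, so 67.93 ft^2 = 67.93 * 0.09290304 = 6.3109035 m^2. 1 angstrom = 1e-10 m, so 39.15 angstrom = 39.15 * 1e-10 = 3.915e-09 m. Combine: 6.3109035 m^2 * 3.915e-09 m = 2.4707187e-08 m^3. 1 barrel = 0.15898729 m^3, so 2.4707187e-08 m^3 = 2.4707187e-08 / 0.15898729 = 1.5540353e-07 barrel ≈ 1.554e-07 barrel (4 s.f.). Final answer: 1.554e-07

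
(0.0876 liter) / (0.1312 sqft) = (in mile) 4.466e-06. Check: 1 liter = 0.001 m^3, so 0.0876 liter = 0.0876 * 0.001 = 8.76e-05 m^3. 1 sqft = 0.09290304 m^2, so 0.1312 sqft = 0.1312 * 0.09290304 = 0.012188879 m^2. Combine: 8.76e-05 m^3 / 0.012188879 m^2 = 0.0071868792 m. 1 mile = 1609.344 m, so 0.0071868792 m = 0.0071868792 / 1609.344 = 4.4657197e-06 mile ≈ 4.466e-06 mile (4 s.f.).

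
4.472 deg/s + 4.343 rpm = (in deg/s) 30.53. Check: 1 deg/s = 0.017453293 rad/s, so 4.472 deg/s = 4.472 * 0.017453293 = 0.078051124 rad/s. 1 rpm = 0.10471976 rad/s, so 4.343 rpm = 4.343 * 0.10471976 = 0.4547979 rad/s. Sum: 0.078051124 + 0.4547979 = 0.53284902 rad/s. 1 deg/s = 0.017453293 rad/s, so 0.53284902 rad/s = 0.53284902 / 0.017453293 = 30.53 deg/s.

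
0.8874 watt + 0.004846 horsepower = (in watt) 0.8874 watt = 0.8874 W. 1 horsepower = 745.69987 W, so 0.004846 horsepower = 0.004846 * 745.69987 = 3.6136616 W. Sum: 0.8874 + 3.6136616 = 4.5010616 W. 4.5010616 W = 4.5010616 watt ≈ 4.501 watt (4 s.f.). Final answer: 4.501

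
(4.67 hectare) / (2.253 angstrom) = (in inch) 8.161e+15. Check: 1 hectare = 10000 m^2, so 4.67 hectare = 4.67 * 10000 = 46700 m^2. 1 angstrom = 1e-10 m, so 2.253 angstrom = 2.253 * 1e-10 = 2.253e-10 m. Combine: 46700 m^2 / 2.253e-10 m = 2.0727918e+14 m. 1 inch = 0.0254 m, so 2.0727918e+14 m = 2.0727918e+14 / 0.0254 = 8.1605978e+15 inch ≈ 8.161e+15 inch (4 s.f.).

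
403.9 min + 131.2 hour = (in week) 1 min = 60 s, so 403.9 min = 403.9 * 60 = 24234 s. 1 hour = 3600 s, so 131.2 hour = 131.2 * 3600 = 472320 s. Sum: 24234 + 472320 = 496554 s. 1 week = 604800 s, so 496554 s = 496554 / 604800 = 0.82102183 week ≈ 0.821 week (4 s.f.). Final answer: 0.821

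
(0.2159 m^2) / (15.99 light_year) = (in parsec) 4.625e-35. Check: 0.2159 m^2 is already in m^2. 1 light_year = 9.4607305e+15 m, so 15.99 light_year = 15.99 * 9.4607305e+15 = 1.5127708e+17 m. Combine: 0.2159 m^2 / 1.5127708e+17 m = 1.4271825e-18 m. 1 parsec = 3.0856776e+16 m, so 1.4271825e-18 m = 1.4271825e-18 / 3.0856776e+16 = 4.6251835e-35 parsec ≈ 4.625e-35 parsec (4 s.f.).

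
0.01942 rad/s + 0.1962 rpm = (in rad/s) 0.03997. Check: 0.01942 rad/s is already in rad/s. 1 rpm = 0.10471976 rad/s, so 0.1962 rpm = 0.1962 * 0.10471976 = 0.020546016 rad/s. Sum: 0.01942 + 0.020546016 = 0.039966016 rad/s. Result: 0.039966016 rad/s ≈ 0.03997 rad/s (4 s.f.).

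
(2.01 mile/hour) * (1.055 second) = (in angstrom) 9.48e+09. Check: 1 mile/hour = 0.44704 m/s, so 2.01 mile/hour = 2.01 * 0.44704 = 0.8985504 m/s. 1.055 second = 1.055 s. Combine: 0.8985504 m/s * 1.055 s = 0.94797067 m. 1 angstrom = 1e-10 m, so 0.94797067 m = 0.94797067 / 1e-10 = 9.4797067e+09 angstrom ≈ 9.48e+09 angstrom (4 s.f.).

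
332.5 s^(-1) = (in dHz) 332.5 s^(-1) = 332.5 Hz. 1 dHz = 0.1 Hz, so 332.5 Hz = 332.5 / 0.1 = 3325 dHz. Final answer: 3325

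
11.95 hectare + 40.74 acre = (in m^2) 1 hectare = 10000 m^2, so 11.95 hectare = 11.95 * 10000 = 119500 m^2. 1 acre = 4046.8564 m^2, so 40.74 acre = 40.74 * 4046.8564 = 164868.93 m^2. Sum: 119500 + 164868.93 = 284368.93 m^2. Result: 284368.93 m^2 ≈ 2.844e+05 m^2 (4 s.f.). Final answer: 2.844e+05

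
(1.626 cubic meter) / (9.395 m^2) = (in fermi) 1.731e+14. Check: 1.626 cubic meter = 1.626 m^3. 9.395 m^2 is already in m^2. Combine: 1.626 m^3 / 9.395 m^2 = 0.17307078 m. 1 fermi = 1e-15 m, so 0.17307078 m = 0.17307078 / 1e-15 = 1.7307078e+14 fermi ≈ 1.731e+14 fermi (4 s.f.).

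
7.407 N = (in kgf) 0.7553. Check: 1 kgf = 9.80665 N, so 7.407 N = 7.407 / 9.80665 = 0.7553038 kgf ≈ 0.7553 kgf (4 s.f.).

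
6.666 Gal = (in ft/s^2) 1 Gal = 0.01 m/s^2, so 6.666 Gal = 6.666 * 0.01 = 0.06666 m/s^2. 1 ft/s^2 = 0.3048 m/s^2, so 0.06666 m/s^2 = 0.06666 / 0.3048 = 0.21870079 ft/s^2 ≈ 0.2187 ft/s^2 (4 s.f.). Final answer: 0.2187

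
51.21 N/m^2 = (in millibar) 0.5121. Check: 51.21 N/m^2 = 51.21 Pa. 1 millibar = 100 Pa, so 51.21 Pa = 51.21 / 100 = 0.5121 millibar.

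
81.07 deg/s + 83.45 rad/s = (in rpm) 1 deg/s = 0.017453293 rad/s, so 81.07 deg/s = 81.07 * 0.017453293 = 1.4149384 rad/s. 83.45 rad/s is already in rad/s. Sum: 1.4149384 + 83.45 = 84.864938 rad/s. 1 rpm = 0.10471976 rad/s, so 84.864938 rad/s = 84.864938 / 0.10471976 = 810.40047 rpm ≈ 810.4 rpm (4 s.f.). Final answer: 810.4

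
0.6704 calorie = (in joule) 1 calorie = 4.184 J, so 0.6704 calorie = 0.6704 * 4.184 = 2.8049536 J. 2.8049536 J = 2.8049536 joule ≈ 2.805 joule (4 s.f.). Final answer: 2.805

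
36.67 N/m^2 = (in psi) 36.67 N/m^2 = 36.67 Pa. 1 psi = 6894.7573 Pa, so 36.67 Pa = 36.67 / 6894.7573 = 0.0053185338 psi ≈ 0.005319 psi (4 s.f.). Final answer: 0.005319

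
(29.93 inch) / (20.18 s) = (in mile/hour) 0.08427. Check: 1 inch = 0.0254 m, so 29.93 inch = 29.93 * 0.0254 = 0.760222 m. 20.18 s is already in s. Combine: 0.760222 m / 20.18 s = 0.037672052 m/s. 1 mile/hour = 0.44704 m/s, so 0.037672052 m/s = 0.037672052 / 0.44704 = 0.084269979 mile/hour ≈ 0.08427 mile/hour (4 s.f.).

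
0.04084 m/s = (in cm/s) 4.084. Check: 1 cm/s = 0.01 m/s, so 0.04084 m/s = 0.04084 / 0.01 = 4.084 cm/s.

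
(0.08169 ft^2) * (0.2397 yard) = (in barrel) 0.01046. Check: 1 ft^2 = 0.09290304 m^2, so 0.08169 ft^2 = 0.08169 * 0.09290304 = 0.0075892493 m^2. 1 yard = 0.9144 m, so 0.2397 yard = 0.2397 * 0.9144 = 0.21918168 m. Combine: 0.0075892493 m^2 * 0.21918168 m = 0.0016634244 m^3. 1 barrel = 0.15898729 m^3, so 0.0016634244 m^3 = 0.0016634244 / 0.15898729 = 0.010462625 barrel ≈ 0.01046 barrel (4 s.f.).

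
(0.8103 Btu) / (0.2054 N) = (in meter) 1 Btu = 1055.0559 J, so 0.8103 Btu = 0.8103 * 1055.0559 = 854.91176 J. 0.2054 N is already in N. Combine: 854.91176 J / 0.2054 N = 4162.1799 m. 4162.1799 m = 4162.1799 meter ≈ 4162 meter (4 s.f.). Final answer: 4162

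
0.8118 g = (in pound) 1 g = 0.001 kg, so 0.8118 g = 0.8118 * 0.001 = 0.0008118 kg. 1 pound = 0.45359237 kg, so 0.0008118 kg = 0.0008118 / 0.45359237 = 0.0017897126 pound ≈ 0.00179 pound (4 s.f.). Final answer: 0.00179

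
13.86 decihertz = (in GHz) 1 decihertz = 0.1 Hz, so 13.86 decihertz = 13.86 * 0.1 = 1.386 Hz. 1 GHz = 1e+09 Hz, so 1.386 Hz = 1.386 / 1e+09 = 1.386e-09 GHz. Final answer: 1.386e-09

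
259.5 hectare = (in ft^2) 2.793e+07. Check: 1 hectare = 10000 m^2, so 259.5 hectare = 259.5 * 10000 = 2595000 m^2. 1 ft^2 = 0.09290304 m^2, so 2595000 m^2 = 2595000 / 0.09290304 = 27932348 ft^2 ≈ 2.793e+07 ft^2 (4 s.f.).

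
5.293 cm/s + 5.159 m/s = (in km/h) 18.76. Check: 1 cm/s = 0.01 m/s, so 5.293 cm/s = 5.293 * 0.01 = 0.05293 m/s. 5.159 m/s is already in m/s. Sum: 0.05293 + 5.159 = 5.21193 m/s. 1 km/h = 0.27777778 m/s, so 5.21193 m/s = 5.21193 / 0.27777778 = 18.762948 km/h ≈ 18.76 km/h (4 s.f.).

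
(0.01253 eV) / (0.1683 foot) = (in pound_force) 8.798e-21. Check: 1 eV = 1.6021766e-19 J, so 0.01253 eV = 0.01253 * 1.6021766e-19 = 2.0075273e-21 J. 1 foot = 0.3048 m, so 0.1683 foot = 0.1683 * 0.3048 = 0.05129784 m. Combine: 2.0075273e-21 J / 0.05129784 m = 3.9134734e-20 N. 1 pound_force = 4.4482216 N, so 3.9134734e-20 N = 3.9134734e-20 / 4.4482216 = 8.7978382e-21 pound_force ≈ 8.798e-21 pound_force (4 s.f.).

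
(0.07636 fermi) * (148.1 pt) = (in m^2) 3.99e-18. Check: 1 fermi = 1e-15 m, so 0.07636 fermi = 0.07636 * 1e-15 = 7.636e-17 m. 1 pt = 0.00035277778 m, so 148.1 pt = 148.1 * 0.00035277778 = 0.052246389 m. Combine: 7.636e-17 m * 0.052246389 m = 3.9895343e-18 m^2. Result: 3.9895343e-18 m^2 ≈ 3.99e-18 m^2 (4 s.f.).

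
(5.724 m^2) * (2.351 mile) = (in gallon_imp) 5.724 m^2 is already in m^2. 1 mile = 1609.344 m, so 2.351 mile = 2.351 * 1609.344 = 3783.5677 m. Combine: 5.724 m^2 * 3783.5677 m = 21657.142 m^3. 1 gallon_imp = 0.00454609 m^3, so 21657.142 m^3 = 21657.142 / 0.00454609 = 4763905.2 gallon_imp ≈ 4.764e+06 gallon_imp (4 s.f.). Final answer: 4.764e+06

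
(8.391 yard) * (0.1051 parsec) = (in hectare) 1 yard = 0.9144 m, so 8.391 yard = 8.391 * 0.9144 = 7.6727304 m. 1 parsec = 3.0856776e+16 m, so 0.1051 parsec = 0.1051 * 3.0856776e+16 = 3.2430471e+15 m. Combine: 7.6727304 m * 3.2430471e+15 m = 2.4883026e+16 m^2. 1 hectare = 10000 m^2, so 2.4883026e+16 m^2 = 2.4883026e+16 / 10000 = 2.4883026e+12 hectare ≈ 2.488e+12 hectare (4 s.f.). Final answer: 2.488e+12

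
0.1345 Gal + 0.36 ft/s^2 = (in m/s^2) 1 Gal = 0.01 m/s^2, so 0.1345 Gal = 0.1345 * 0.01 = 0.001345 m/s^2. 1 ft/s^2 = 0.3048 m/s^2, so 0.36 ft/s^2 = 0.36 * 0.3048 = 0.109728 m/s^2. Sum: 0.001345 + 0.109728 = 0.111073 m/s^2. Result: 0.111073 m/s^2 ≈ 0.1111 m/s^2 (4 s.f.). Final answer: 0.1111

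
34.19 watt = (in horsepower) 34.19 watt = 34.19 W. 1 horsepower = 745.69987 W, so 34.19 W = 34.19 / 745.69987 = 0.045849545 horsepower ≈ 0.04585 horsepower (4 s.f.). Final answer: 0.04585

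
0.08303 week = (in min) 836.9. Check: 1 week = 604800 s, so 0.08303 week = 0.08303 * 604800 = 50216.544 s. 1 min = 60 s, so 50216.544 s = 50216.544 / 60 = 836.9424 min ≈ 836.9 min (4 s.f.).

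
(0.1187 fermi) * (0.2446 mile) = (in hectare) 1 fermi = 1e-15 m, so 0.1187 fermi = 0.1187 * 1e-15 = 1.187e-16 m. 1 mile = 1609.344 m, so 0.2446 mile = 0.2446 * 1609.344 = 393.64554 m. Combine: 1.187e-16 m * 393.64554 m = 4.6725726e-14 m^2. 1 hectare = 10000 m^2, so 4.6725726e-14 m^2 = 4.6725726e-14 / 10000 = 4.6725726e-18 hectare ≈ 4.673e-18 hectare (4 s.f.). Final answer: 4.673e-18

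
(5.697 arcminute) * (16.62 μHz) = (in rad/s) 1 arcminute = 0.00029088821 rad, so 5.697 arcminute = 5.697 * 0.00029088821 = 0.0016571901 rad. 1 μHz = 1e-06 Hz, so 16.62 μHz = 16.62 * 1e-06 = 1.662e-05 Hz. Combine: 0.0016571901 rad * 1.662e-05 Hz = 2.75425e-08 rad/s. Result: 2.75425e-08 rad/s ≈ 2.754e-08 rad/s (4 s.f.). Final answer: 2.754e-08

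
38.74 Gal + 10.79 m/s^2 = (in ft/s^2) 36.67. Check: 1 Gal = 0.01 m/s^2, so 38.74 Gal = 38.74 * 0.01 = 0.3874 m/s^2. 10.79 m/s^2 is already in m/s^2. Sum: 0.3874 + 10.79 = 11.1774 m/s^2. 1 ft/s^2 = 0.3048 m/s^2, so 11.1774 m/s^2 = 11.1774 / 0.3048 = 36.67126 ft/s^2 ≈ 36.67 ft/s^2 (4 s.f.).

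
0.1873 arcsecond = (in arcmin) 0.003122. Check: 1 arcsecond = 4.8481368e-06 rad, so 0.1873 arcsecond = 0.1873 * 4.8481368e-06 = 9.0805602e-07 rad. 1 arcmin = 0.00029088821 rad, so 9.0805602e-07 rad = 9.0805602e-07 / 0.00029088821 = 0.0031216667 arcmin ≈ 0.003122 arcmin (4 s.f.).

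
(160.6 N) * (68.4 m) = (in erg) 160.6 N is already in N. 68.4 m is already in m. Combine: 160.6 N * 68.4 m = 10985.04 J. 1 erg = 1e-07 J, so 10985.04 J = 10985.04 / 1e-07 = 1.098504e+11 erg ≈ 1.099e+11 erg (4 s.f.). Final answer: 1.099e+11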